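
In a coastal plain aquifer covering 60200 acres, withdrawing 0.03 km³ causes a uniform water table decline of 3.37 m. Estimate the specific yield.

Sy ≈ 0.037

A = 60200 acres = 2.436 × 10^8 m²
ΔV = 0.03 km³ = 3 × 10^7 m³
Sy = ΔV / (A × Δh) = 3 × 10^7 m³ / (2.436 × 10^8 m² × 3.37 m) = 0.03654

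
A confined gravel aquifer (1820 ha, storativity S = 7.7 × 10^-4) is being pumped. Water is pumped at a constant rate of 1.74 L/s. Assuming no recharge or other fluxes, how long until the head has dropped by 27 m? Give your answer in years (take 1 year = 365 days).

A = 1820 ha = 1.82 × 10^7 m²
ΔV = S × A × Δh = 7.7 × 10^-4 × 1.82 × 10^7 × 27 = 3.784 × 10^5 m³
Q = 1.74 L/s = 150.3 m³/d
t = ΔV / Q = 3.784 × 10^5 m³ / 150.3 m³/d = 2517 d
t = 2517 d ≈ 6.896 years

t ≈ 6.9 years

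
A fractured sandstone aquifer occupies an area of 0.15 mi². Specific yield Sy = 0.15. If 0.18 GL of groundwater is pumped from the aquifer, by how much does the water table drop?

A = 0.15 mi² = 3.885 × 10^5 m²
ΔV = 0.18 GL = 1.8 × 10^5 m³
Δh = ΔV / (Sy × A) = 1.8 × 10^5 m³ / (0.15 × 3.885 × 10^5 m²) = 3.089 m

Δh ≈ 3.09 m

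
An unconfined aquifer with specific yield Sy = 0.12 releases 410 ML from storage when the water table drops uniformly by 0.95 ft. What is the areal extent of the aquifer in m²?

Δh = 0.95 ft = 0.2896 m
ΔV = 410 ML = 4.1 × 10^5 m³
A = ΔV / (Sy × Δh) = 4.1 × 10^5 / (0.12 × 0.2896) = 1.18 × 10^7 m²

A ≈ 1.18 × 10^7 m²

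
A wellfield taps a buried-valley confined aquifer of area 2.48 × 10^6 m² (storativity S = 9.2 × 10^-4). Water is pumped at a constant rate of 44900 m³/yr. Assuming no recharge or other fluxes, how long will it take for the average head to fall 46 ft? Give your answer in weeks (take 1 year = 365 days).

Δh = 46 ft = 14.02 m
ΔV = S × A × Δh = 9.2 × 10^-4 × 2.48 × 10^6 × 14.02 = 31990 m³
Q = 44900 m³/yr = 123 m³/d
t = ΔV / Q = 31990 m³ / 123 m³/d = 260.1 d
t = 260.1 d ≈ 37.15 weeks

t ≈ 37.2 weeks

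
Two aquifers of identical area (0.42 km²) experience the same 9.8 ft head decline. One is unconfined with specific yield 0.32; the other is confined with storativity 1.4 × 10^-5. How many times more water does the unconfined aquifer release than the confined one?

ΔV_u / ΔV_c ≈ 22900

A = 0.42 km² = 4.2 × 10^5 m²
Δh = 9.8 ft = 2.987 m
Unconfined: ΔV_u = Sy × A × Δh = 0.32 × 4.2 × 10^5 × 2.987 = 4.015 × 10^5 m³
Confined: ΔV_c = S × A × Δh = 1.4 × 10^-5 × 4.2 × 10^5 × 2.987 = 17.56 m³
Ratio = ΔV_u / ΔV_c = Sy / S = 0.32 / 1.4 × 10^-5 = 22860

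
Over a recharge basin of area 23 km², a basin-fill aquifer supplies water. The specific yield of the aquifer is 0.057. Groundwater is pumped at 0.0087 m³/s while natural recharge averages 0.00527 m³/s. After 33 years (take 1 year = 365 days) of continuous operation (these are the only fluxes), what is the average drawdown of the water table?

A = 23 km² = 2.3 × 10^7 m²
Net abstraction = 0.0087 − 0.00527 = 0.00343 m³/s
Q_net = 0.00343 m³/s = 296.4 m³/d
t = 33 years = 12040 d
ΔV = Q × t = 296.4 m³/d × 12040 d = 3.57 × 10^6 m³
Δh = ΔV / (Sy × A) = 3.57 × 10^6 / (0.057 × 2.3 × 10^7) = 2.723 m

Δh ≈ 2.72 m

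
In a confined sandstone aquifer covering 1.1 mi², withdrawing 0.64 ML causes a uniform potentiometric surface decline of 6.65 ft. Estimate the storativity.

S ≈ 1.1 × 10^-4

A = 1.1 mi² = 2.849 × 10^6 m²
Δh = 6.65 ft = 2.027 m
ΔV = 0.64 ML = 640 m³
S = ΔV / (A × Δh) = 640 m³ / (2.849 × 10^6 m² × 2.027 m) = 1.108 × 10^-4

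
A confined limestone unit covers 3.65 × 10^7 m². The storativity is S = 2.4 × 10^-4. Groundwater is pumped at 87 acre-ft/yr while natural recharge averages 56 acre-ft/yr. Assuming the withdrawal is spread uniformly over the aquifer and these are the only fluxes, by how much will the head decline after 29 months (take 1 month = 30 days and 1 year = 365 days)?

Net abstraction = 87 − 56 = 31 acre-ft/yr
Q_net = 31 acre-ft/yr = 104.8 m³/d
t = 29 months = 870 d
ΔV = Q × t = 104.8 m³/d × 870 d = 91140 m³
Δh = ΔV / (S × A) = 91140 / (2.4 × 10^-4 × 3.65 × 10^7) = 10.4 m

Δh ≈ 10.4 m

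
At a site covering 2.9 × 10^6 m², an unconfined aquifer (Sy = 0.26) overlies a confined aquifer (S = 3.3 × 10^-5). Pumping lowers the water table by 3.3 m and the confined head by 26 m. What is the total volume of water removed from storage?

ΔV ≈ 2.49 × 10^6 m³

Unconfined: ΔV_u = Sy × A × Δh_u = 0.26 × 2.9 × 10^6 × 3.3 = 2.488 × 10^6 m³
Confined: ΔV_c = S × A × Δh_c = 3.3 × 10^-5 × 2.9 × 10^6 × 26 = 2488 m³
Total ΔV = 2.488 × 10^6 + 2488 = 2.491 × 10^6 m³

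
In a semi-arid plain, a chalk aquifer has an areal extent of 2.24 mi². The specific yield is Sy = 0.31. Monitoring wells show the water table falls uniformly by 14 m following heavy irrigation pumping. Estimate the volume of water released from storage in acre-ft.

ΔV ≈ 20400 acre-ft

A = 2.24 mi² = 5.802 × 10^6 m²
ΔV = Sy × A × Δh = 0.31 × 5.802 × 10^6 m² × 14 m = 2.518 × 10^7 m³
ΔV = 2.518 × 10^7 m³ = 20410 acre-ft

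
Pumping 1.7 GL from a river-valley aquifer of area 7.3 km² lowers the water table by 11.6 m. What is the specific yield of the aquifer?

A = 7.3 km² = 7.3 × 10^6 m²
ΔV = 1.7 GL = 1.7 × 10^6 m³
Sy = ΔV / (A × Δh) = 1.7 × 10^6 m³ / (7.3 × 10^6 m² × 11.6 m) = 0.02008

Sy ≈ 0.02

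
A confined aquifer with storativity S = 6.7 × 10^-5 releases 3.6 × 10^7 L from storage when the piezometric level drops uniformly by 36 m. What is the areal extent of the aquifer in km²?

A ≈ 14.9 km²

ΔV = 3.6 × 10^7 L = 36000 m³
A = ΔV / (S × Δh) = 36000 / (6.7 × 10^-5 × 36) = 1.493 × 10^7 m²
A = 1.493 × 10^7 m² = 14.93 km²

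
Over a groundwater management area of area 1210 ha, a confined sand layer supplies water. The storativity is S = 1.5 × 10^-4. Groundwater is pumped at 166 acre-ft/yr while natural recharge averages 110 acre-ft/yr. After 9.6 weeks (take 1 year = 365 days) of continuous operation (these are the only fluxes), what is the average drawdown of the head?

Δh ≈ 7.01 m

A = 1210 ha = 1.21 × 10^7 m²
Net abstraction = 166 − 110 = 56 acre-ft/yr
Q_net = 56 acre-ft/yr = 189.2 m³/d
t = 9.6 weeks = 67.2 d
ΔV = Q × t = 189.2 m³/d × 67.2 d = 12720 m³
Δh = ΔV / (S × A) = 12720 / (1.5 × 10^-4 × 1.21 × 10^7) = 7.007 m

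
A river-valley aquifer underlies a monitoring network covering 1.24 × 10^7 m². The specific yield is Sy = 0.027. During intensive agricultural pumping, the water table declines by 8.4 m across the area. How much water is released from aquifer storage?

ΔV = Sy × A × Δh = 0.027 × 1.24 × 10^7 m² × 8.4 m = 2.812 × 10^6 m³

ΔV ≈ 2.81 × 10^6 m³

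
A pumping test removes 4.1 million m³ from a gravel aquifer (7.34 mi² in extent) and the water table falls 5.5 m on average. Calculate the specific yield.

A = 7.34 mi² = 1.901 × 10^7 m²
ΔV = 4.1 million m³ = 4.1 × 10^6 m³
Sy = ΔV / (A × Δh) = 4.1 × 10^6 m³ / (1.901 × 10^7 m² × 5.5 m) = 0.03921

Sy ≈ 0.039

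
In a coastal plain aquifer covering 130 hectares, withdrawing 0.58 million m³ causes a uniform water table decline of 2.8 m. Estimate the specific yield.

Sy ≈ 0.16

A = 130 hectares = 1.3 × 10^6 m²
ΔV = 0.58 million m³ = 5.8 × 10^5 m³
Sy = ΔV / (A × Δh) = 5.8 × 10^5 m³ / (1.3 × 10^6 m² × 2.8 m) = 0.1593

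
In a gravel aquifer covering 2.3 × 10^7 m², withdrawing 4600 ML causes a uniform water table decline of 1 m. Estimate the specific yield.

ΔV = 4600 ML = 4.6 × 10^6 m³
Sy = ΔV / (A × Δh) = 4.6 × 10^6 m³ / (2.3 × 10^7 m² × 1 m) = 0.2

Sy ≈ 0.2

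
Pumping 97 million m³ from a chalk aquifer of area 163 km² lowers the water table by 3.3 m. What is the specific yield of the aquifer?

A = 163 km² = 1.63 × 10^8 m²
ΔV = 97 million m³ = 9.7 × 10^7 m³
Sy = ΔV / (A × Δh) = 9.7 × 10^7 m³ / (1.63 × 10^8 m² × 3.3 m) = 0.1803

Sy ≈ 0.18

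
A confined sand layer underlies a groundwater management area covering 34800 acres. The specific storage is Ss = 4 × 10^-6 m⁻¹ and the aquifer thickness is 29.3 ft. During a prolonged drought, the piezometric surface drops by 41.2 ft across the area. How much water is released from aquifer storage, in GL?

b = 29.3 ft = 8.931 m
S = Ss × b = 4 × 10^-6 m⁻¹ × 8.931 m = 3.572 × 10^-5
A = 34800 acres = 1.408 × 10^8 m²
Δh = 41.2 ft = 12.56 m
ΔV = S × A × Δh = 3.572 × 10^-5 × 1.408 × 10^8 m² × 12.56 m = 63180 m³
ΔV = 63180 m³ = 0.06318 GL

ΔV ≈ 0.0632 GL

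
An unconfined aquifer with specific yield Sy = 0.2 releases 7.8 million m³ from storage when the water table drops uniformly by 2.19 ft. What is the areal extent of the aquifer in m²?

A ≈ 5.84 × 10^7 m²

Δh = 2.19 ft = 0.6675 m
ΔV = 7.8 million m³ = 7.8 × 10^6 m³
A = ΔV / (Sy × Δh) = 7.8 × 10^6 / (0.2 × 0.6675) = 5.843 × 10^7 m²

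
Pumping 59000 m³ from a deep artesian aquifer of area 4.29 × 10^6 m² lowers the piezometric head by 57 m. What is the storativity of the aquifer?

S ≈ 2.4 × 10^-4

S = ΔV / (A × Δh) = 59000 m³ / (4.29 × 10^6 m² × 57 m) = 2.413 × 10^-4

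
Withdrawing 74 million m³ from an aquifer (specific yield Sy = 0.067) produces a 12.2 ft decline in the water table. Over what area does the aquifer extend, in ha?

Δh = 12.2 ft = 3.719 m
ΔV = 74 million m³ = 7.4 × 10^7 m³
A = ΔV / (Sy × Δh) = 7.4 × 10^7 / (0.067 × 3.719) = 2.97 × 10^8 m²
A = 2.97 × 10^8 m² = 29700 ha

A ≈ 29700 ha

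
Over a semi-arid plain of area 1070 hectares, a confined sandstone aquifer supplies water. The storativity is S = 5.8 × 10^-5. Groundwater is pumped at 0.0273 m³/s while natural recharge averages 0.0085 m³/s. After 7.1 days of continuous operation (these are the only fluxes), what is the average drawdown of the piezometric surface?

A = 1070 hectares = 1.07 × 10^7 m²
Net abstraction = 0.0273 − 0.0085 = 0.0188 m³/s
Q_net = 0.0188 m³/s = 1624 m³/d
ΔV = Q × t = 1624 m³/d × 7.1 d = 11530 m³
Δh = ΔV / (S × A) = 11530 / (5.8 × 10^-5 × 1.07 × 10^7) = 18.58 m

Δh ≈ 18.6 m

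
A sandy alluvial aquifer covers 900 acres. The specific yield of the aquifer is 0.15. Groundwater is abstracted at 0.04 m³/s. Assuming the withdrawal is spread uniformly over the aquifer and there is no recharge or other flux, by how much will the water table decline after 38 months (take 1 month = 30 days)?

A = 900 acres = 3.642 × 10^6 m²
Q = 0.04 m³/s = 3456 m³/d
t = 38 months = 1140 d
ΔV = Q × t = 3456 m³/d × 1140 d = 3.94 × 10^6 m³
Δh = ΔV / (Sy × A) = 3.94 × 10^6 / (0.15 × 3.642 × 10^6) = 7.212 m

Δh ≈ 7.21 m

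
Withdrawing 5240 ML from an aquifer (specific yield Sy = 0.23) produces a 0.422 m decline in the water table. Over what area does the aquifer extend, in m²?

A ≈ 5.4 × 10^7 m²

ΔV = 5240 ML = 5.24 × 10^6 m³
A = ΔV / (Sy × Δh) = 5.24 × 10^6 / (0.23 × 0.422) = 5.399 × 10^7 m²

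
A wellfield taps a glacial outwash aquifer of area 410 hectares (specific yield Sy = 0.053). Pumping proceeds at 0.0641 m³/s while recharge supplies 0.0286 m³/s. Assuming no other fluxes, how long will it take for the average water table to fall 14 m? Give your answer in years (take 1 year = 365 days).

A = 410 hectares = 4.1 × 10^6 m²
ΔV = Sy × A × Δh = 0.053 × 4.1 × 10^6 × 14 = 3.042 × 10^6 m³
Net withdrawal = 0.0641 − 0.0286 = 0.0355 m³/s = 3067 m³/d
t = ΔV / Q = 3.042 × 10^6 m³ / 3067 m³/d = 991.8 d
t = 991.8 d ≈ 2.717 years

t ≈ 2.72 years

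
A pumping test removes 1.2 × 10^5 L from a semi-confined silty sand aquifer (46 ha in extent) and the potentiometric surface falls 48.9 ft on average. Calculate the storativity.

S ≈ 1.8 × 10^-5

A = 46 ha = 4.6 × 10^5 m²
Δh = 48.9 ft = 14.9 m
ΔV = 1.2 × 10^5 L = 120 m³
S = ΔV / (A × Δh) = 120 m³ / (4.6 × 10^5 m² × 14.9 m) = 1.75 × 10^-5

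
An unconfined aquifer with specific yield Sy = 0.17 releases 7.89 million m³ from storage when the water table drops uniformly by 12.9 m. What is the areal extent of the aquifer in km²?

A ≈ 3.6 km²

ΔV = 7.89 million m³ = 7.89 × 10^6 m³
A = ΔV / (Sy × Δh) = 7.89 × 10^6 / (0.17 × 12.9) = 3.598 × 10^6 m²
A = 3.598 × 10^6 m² = 3.598 km²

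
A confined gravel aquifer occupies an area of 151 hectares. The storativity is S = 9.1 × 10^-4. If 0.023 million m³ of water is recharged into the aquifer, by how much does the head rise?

Δh ≈ 16.7 m

A = 151 hectares = 1.51 × 10^6 m²
ΔV = 0.023 million m³ = 23000 m³
Δh = ΔV / (S × A) = 23000 m³ / (9.1 × 10^-4 × 1.51 × 10^6 m²) = 16.74 m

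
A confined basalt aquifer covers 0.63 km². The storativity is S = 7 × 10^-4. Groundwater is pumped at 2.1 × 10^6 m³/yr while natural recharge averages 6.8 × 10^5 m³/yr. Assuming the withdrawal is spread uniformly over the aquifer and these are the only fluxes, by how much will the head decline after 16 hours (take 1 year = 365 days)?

A = 0.63 km² = 6.3 × 10^5 m²
Net abstraction = 2.1 × 10^6 − 6.8 × 10^5 = 1.42 × 10^6 m³/yr
Q_net = 1.42 × 10^6 m³/yr = 3890 m³/d
t = 16 hours = 0.6667 d
ΔV = Q × t = 3890 m³/d × 0.6667 d = 2594 m³
Δh = ΔV / (S × A) = 2594 / (7 × 10^-4 × 6.3 × 10^5) = 5.881 m

Δh ≈ 5.88 m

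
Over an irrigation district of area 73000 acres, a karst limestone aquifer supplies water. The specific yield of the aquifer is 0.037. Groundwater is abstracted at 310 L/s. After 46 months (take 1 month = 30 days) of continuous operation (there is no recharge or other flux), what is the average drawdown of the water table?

Δh ≈ 3.38 m

A = 73000 acres = 2.954 × 10^8 m²
Q = 310 L/s = 26780 m³/d
t = 46 months = 1380 d
ΔV = Q × t = 26780 m³/d × 1380 d = 3.696 × 10^7 m³
Δh = ΔV / (Sy × A) = 3.696 × 10^7 / (0.037 × 2.954 × 10^8) = 3.382 m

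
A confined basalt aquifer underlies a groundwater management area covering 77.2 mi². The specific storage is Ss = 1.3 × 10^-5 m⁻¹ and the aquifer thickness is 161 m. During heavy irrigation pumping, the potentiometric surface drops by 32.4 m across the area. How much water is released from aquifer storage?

S = Ss × b = 1.3 × 10^-5 m⁻¹ × 161 m = 2.093 × 10^-3
A = 77.2 mi² = 1.999 × 10^8 m²
ΔV = S × A × Δh = 0.002093 × 1.999 × 10^8 m² × 32.4 m = 1.356 × 10^7 m³

ΔV ≈ 1.36 × 10^7 m³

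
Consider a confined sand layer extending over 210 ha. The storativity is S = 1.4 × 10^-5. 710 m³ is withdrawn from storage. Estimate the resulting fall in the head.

Δh ≈ 24.1 m

A = 210 ha = 2.1 × 10^6 m²
Δh = ΔV / (S × A) = 710 m³ / (1.4 × 10^-5 × 2.1 × 10^6 m²) = 24.15 m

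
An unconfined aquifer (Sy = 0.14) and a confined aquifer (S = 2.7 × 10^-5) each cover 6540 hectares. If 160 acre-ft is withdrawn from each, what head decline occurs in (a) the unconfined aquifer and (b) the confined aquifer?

A = 6540 hectares = 6.54 × 10^7 m²
ΔV = 160 acre-ft = 1.974 × 10^5 m³
Unconfined: Δh_u = ΔV/(Sy·A) = 1.974 × 10^5/(0.14 × 6.54 × 10^7) = 0.02155 m
Confined: Δh_c = ΔV/(S·A) = 1.974 × 10^5/(2.7 × 10^-5 × 6.54 × 10^7) = 111.8 m

Δh_u ≈ 0.0216 m; Δh_c ≈ 112 m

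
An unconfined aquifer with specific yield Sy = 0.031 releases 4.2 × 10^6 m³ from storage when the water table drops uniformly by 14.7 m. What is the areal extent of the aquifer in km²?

A ≈ 9.22 km²

A = ΔV / (Sy × Δh) = 4.2 × 10^6 / (0.031 × 14.7) = 9.217 × 10^6 m²
A = 9.217 × 10^6 m² = 9.217 km²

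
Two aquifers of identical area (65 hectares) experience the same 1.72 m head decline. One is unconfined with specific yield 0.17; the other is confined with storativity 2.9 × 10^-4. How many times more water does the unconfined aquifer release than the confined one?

ΔV_u / ΔV_c ≈ 586

A = 65 hectares = 6.5 × 10^5 m²
Unconfined: ΔV_u = Sy × A × Δh = 0.17 × 6.5 × 10^5 × 1.72 = 1.901 × 10^5 m³
Confined: ΔV_c = S × A × Δh = 2.9 × 10^-4 × 6.5 × 10^5 × 1.72 = 324.2 m³
Ratio = ΔV_u / ΔV_c = Sy / S = 0.17 / 2.9 × 10^-4 = 586.2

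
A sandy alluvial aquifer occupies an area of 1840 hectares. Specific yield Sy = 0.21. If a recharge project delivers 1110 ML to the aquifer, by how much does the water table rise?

A = 1840 hectares = 1.84 × 10^7 m²
ΔV = 1110 ML = 1.11 × 10^6 m³
Δh = ΔV / (Sy × A) = 1.11 × 10^6 m³ / (0.21 × 1.84 × 10^7 m²) = 0.2873 m

Δh ≈ 0.287 m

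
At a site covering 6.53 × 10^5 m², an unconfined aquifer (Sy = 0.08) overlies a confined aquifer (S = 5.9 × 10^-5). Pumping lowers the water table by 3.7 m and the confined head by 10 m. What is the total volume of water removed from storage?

ΔV ≈ 1.94 × 10^5 m³

Unconfined: ΔV_u = Sy × A × Δh_u = 0.08 × 6.53 × 10^5 × 3.7 = 1.933 × 10^5 m³
Confined: ΔV_c = S × A × Δh_c = 5.9 × 10^-5 × 6.53 × 10^5 × 10 = 385.3 m³
Total ΔV = 1.933 × 10^5 + 385.3 = 1.937 × 10^5 m³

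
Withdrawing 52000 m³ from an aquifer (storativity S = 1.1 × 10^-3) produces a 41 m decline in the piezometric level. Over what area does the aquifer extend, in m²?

A = ΔV / (S × Δh) = 52000 / (0.0011 × 41) = 1.153 × 10^6 m²

A ≈ 1.15 × 10^6 m²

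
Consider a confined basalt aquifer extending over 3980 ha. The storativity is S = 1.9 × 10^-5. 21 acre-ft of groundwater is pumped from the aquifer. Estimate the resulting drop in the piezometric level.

A = 3980 ha = 3.98 × 10^7 m²
ΔV = 21 acre-ft = 25900 m³
Δh = ΔV / (S × A) = 25900 m³ / (1.9 × 10^-5 × 3.98 × 10^7 m²) = 34.25 m

Δh ≈ 34.3 m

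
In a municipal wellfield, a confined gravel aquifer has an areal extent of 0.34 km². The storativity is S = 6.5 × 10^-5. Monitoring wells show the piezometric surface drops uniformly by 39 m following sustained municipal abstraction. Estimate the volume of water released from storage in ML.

A = 0.34 km² = 3.4 × 10^5 m²
ΔV = S × A × Δh = 6.5 × 10^-5 × 3.4 × 10^5 m² × 39 m = 861.9 m³
ΔV = 861.9 m³ = 0.8619 ML

ΔV ≈ 0.862 ML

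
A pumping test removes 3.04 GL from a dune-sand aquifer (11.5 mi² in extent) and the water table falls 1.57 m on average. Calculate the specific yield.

A = 11.5 mi² = 2.978 × 10^7 m²
ΔV = 3.04 GL = 3.04 × 10^6 m³
Sy = ΔV / (A × Δh) = 3.04 × 10^6 m³ / (2.978 × 10^7 m² × 1.57 m) = 0.06501

Sy ≈ 0.065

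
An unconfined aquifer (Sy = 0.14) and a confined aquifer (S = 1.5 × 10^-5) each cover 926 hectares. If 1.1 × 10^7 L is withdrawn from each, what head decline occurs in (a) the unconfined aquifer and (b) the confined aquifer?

A = 926 hectares = 9.26 × 10^6 m²
ΔV = 1.1 × 10^7 L = 11000 m³
Unconfined: Δh_u = ΔV/(Sy·A) = 11000/(0.14 × 9.26 × 10^6) = 0.008485 m
Confined: Δh_c = ΔV/(S·A) = 11000/(1.5 × 10^-5 × 9.26 × 10^6) = 79.19 m

Δh_u ≈ 0.00849 m; Δh_c ≈ 79.2 m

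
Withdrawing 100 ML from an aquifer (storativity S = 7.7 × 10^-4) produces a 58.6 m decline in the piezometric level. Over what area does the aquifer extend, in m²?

A ≈ 2.22 × 10^6 m²

ΔV = 100 ML = 1 × 10^5 m³
A = ΔV / (S × Δh) = 1 × 10^5 / (7.7 × 10^-4 × 58.6) = 2.216 × 10^6 m²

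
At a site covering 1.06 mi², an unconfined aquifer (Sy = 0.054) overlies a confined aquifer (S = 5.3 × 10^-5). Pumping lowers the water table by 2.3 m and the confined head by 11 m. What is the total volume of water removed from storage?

ΔV ≈ 3.43 × 10^5 m³

A = 1.06 mi² = 2.745 × 10^6 m²
Unconfined: ΔV_u = Sy × A × Δh_u = 0.054 × 2.745 × 10^6 × 2.3 = 3.41 × 10^5 m³
Confined: ΔV_c = S × A × Δh_c = 5.3 × 10^-5 × 2.745 × 10^6 × 11 = 1601 m³
Total ΔV = 3.41 × 10^5 + 1601 = 3.426 × 10^5 m³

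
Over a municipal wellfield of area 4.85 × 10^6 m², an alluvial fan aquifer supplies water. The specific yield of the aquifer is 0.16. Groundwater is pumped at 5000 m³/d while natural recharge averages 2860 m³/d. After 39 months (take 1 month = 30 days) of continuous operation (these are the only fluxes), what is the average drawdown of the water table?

Δh ≈ 3.23 m

Net abstraction = 5000 − 2860 = 2140 m³/d
t = 39 months = 1170 d
ΔV = Q × t = 2140 m³/d × 1170 d = 2.504 × 10^6 m³
Δh = ΔV / (Sy × A) = 2.504 × 10^6 / (0.16 × 4.85 × 10^6) = 3.227 m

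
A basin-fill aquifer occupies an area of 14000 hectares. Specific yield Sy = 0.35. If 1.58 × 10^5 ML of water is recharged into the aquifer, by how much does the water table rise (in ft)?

A = 14000 hectares = 1.4 × 10^8 m²
ΔV = 1.58 × 10^5 ML = 1.58 × 10^8 m³
Δh = ΔV / (Sy × A) = 1.58 × 10^8 m³ / (0.35 × 1.4 × 10^8 m²) = 3.224 m
Δh = 3.224 m = 10.58 ft

Δh ≈ 10.6 ft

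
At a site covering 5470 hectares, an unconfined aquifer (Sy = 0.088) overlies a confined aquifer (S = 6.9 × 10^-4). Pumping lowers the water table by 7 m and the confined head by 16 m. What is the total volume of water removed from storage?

A = 5470 hectares = 5.47 × 10^7 m²
Unconfined: ΔV_u = Sy × A × Δh_u = 0.088 × 5.47 × 10^7 × 7 = 3.37 × 10^7 m³
Confined: ΔV_c = S × A × Δh_c = 6.9 × 10^-4 × 5.47 × 10^7 × 16 = 6.039 × 10^5 m³
Total ΔV = 3.37 × 10^7 + 6.039 × 10^5 = 3.43 × 10^7 m³

ΔV ≈ 3.43 × 10^7 m³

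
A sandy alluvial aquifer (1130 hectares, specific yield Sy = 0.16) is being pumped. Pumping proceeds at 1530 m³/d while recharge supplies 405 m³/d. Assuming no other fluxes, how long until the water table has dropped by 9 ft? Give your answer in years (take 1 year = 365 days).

A = 1130 hectares = 1.13 × 10^7 m²
Δh = 9 ft = 2.743 m
ΔV = Sy × A × Δh = 0.16 × 1.13 × 10^7 × 2.743 = 4.96 × 10^6 m³
Net withdrawal = 1530 − 405 = 1125 m³/d
t = ΔV / Q = 4.96 × 10^6 m³ / 1125 m³/d = 4409 d
t = 4409 d ≈ 12.08 years

t ≈ 12.1 years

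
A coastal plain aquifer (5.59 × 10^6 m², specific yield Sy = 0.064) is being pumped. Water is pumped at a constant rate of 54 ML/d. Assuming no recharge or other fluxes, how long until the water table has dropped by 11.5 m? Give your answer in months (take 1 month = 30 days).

t ≈ 2.54 months

ΔV = Sy × A × Δh = 0.064 × 5.59 × 10^6 × 11.5 = 4.114 × 10^6 m³
Q = 54 ML/d = 54000 m³/d
t = ΔV / Q = 4.114 × 10^6 m³ / 54000 m³/d = 76.19 d
t = 76.19 d ≈ 2.54 months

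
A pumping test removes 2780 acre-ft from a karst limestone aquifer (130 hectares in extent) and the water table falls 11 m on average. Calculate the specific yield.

A = 130 hectares = 1.3 × 10^6 m²
ΔV = 2780 acre-ft = 3.429 × 10^6 m³
Sy = ΔV / (A × Δh) = 3.429 × 10^6 m³ / (1.3 × 10^6 m² × 11 m) = 0.2398

Sy ≈ 0.24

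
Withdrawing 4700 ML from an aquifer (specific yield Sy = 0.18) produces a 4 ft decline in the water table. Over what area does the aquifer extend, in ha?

A ≈ 2140 ha

Δh = 4 ft = 1.219 m
ΔV = 4700 ML = 4.7 × 10^6 m³
A = ΔV / (Sy × Δh) = 4.7 × 10^6 / (0.18 × 1.219) = 2.142 × 10^7 m²
A = 2.142 × 10^7 m² = 2142 ha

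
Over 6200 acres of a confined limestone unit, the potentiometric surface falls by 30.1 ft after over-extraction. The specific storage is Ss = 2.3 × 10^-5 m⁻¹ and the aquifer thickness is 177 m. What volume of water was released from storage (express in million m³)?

S = Ss × b = 2.3 × 10^-5 m⁻¹ × 177 m = 4.071 × 10^-3
A = 6200 acres = 2.509 × 10^7 m²
Δh = 30.1 ft = 9.174 m
ΔV = S × A × Δh = 0.004071 × 2.509 × 10^7 m² × 9.174 m = 9.371 × 10^5 m³
ΔV = 9.371 × 10^5 m³ = 0.9371 million m³

ΔV ≈ 0.937 million m³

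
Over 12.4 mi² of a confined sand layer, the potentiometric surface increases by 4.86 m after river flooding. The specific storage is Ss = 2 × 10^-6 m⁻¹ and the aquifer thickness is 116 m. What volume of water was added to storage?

S = Ss × b = 2 × 10^-6 m⁻¹ × 116 m = 2.32 × 10^-4
A = 12.4 mi² = 3.212 × 10^7 m²
ΔV = S × A × Δh = 2.32 × 10^-4 × 3.212 × 10^7 m² × 4.86 m = 36210 m³

ΔV ≈ 36200 m³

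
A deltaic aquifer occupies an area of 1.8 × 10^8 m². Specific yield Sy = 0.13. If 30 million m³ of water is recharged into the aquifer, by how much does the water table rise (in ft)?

ΔV = 30 million m³ = 3 × 10^7 m³
Δh = ΔV / (Sy × A) = 3 × 10^7 m³ / (0.13 × 1.8 × 10^8 m²) = 1.282 m
Δh = 1.282 m = 4.206 ft

Δh ≈ 4.21 ft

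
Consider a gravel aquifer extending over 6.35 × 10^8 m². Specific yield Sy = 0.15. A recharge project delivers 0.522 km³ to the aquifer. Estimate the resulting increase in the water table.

Δh ≈ 5.48 m

ΔV = 0.522 km³ = 5.22 × 10^8 m³
Δh = ΔV / (Sy × A) = 5.22 × 10^8 m³ / (0.15 × 6.35 × 10^8 m²) = 5.48 m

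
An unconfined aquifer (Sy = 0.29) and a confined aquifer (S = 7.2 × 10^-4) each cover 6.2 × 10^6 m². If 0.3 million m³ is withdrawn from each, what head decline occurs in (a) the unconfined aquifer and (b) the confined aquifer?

ΔV = 0.3 million m³ = 3 × 10^5 m³
Unconfined: Δh_u = ΔV/(Sy·A) = 3 × 10^5/(0.29 × 6.2 × 10^6) = 0.1669 m
Confined: Δh_c = ΔV/(S·A) = 3 × 10^5/(7.2 × 10^-4 × 6.2 × 10^6) = 67.2 m

Δh_u ≈ 0.167 m; Δh_c ≈ 67.2 m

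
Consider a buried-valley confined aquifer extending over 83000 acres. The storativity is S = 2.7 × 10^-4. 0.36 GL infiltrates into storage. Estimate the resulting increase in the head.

Δh ≈ 3.97 m

A = 83000 acres = 3.359 × 10^8 m²
ΔV = 0.36 GL = 3.6 × 10^5 m³
Δh = ΔV / (S × A) = 3.6 × 10^5 m³ / (2.7 × 10^-4 × 3.359 × 10^8 m²) = 3.97 m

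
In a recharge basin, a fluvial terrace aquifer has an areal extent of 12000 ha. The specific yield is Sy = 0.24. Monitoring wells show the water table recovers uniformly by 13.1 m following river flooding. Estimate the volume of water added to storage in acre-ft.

A = 12000 ha = 1.2 × 10^8 m²
ΔV = Sy × A × Δh = 0.24 × 1.2 × 10^8 m² × 13.1 m = 3.773 × 10^8 m³
ΔV = 3.773 × 10^8 m³ = 3.059 × 10^5 acre-ft

ΔV ≈ 3.06 × 10^5 acre-ft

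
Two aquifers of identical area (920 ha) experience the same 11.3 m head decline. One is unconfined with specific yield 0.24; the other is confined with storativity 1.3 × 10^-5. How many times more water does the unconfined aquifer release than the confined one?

A = 920 ha = 9.2 × 10^6 m²
Unconfined: ΔV_u = Sy × A × Δh = 0.24 × 9.2 × 10^6 × 11.3 = 2.495 × 10^7 m³
Confined: ΔV_c = S × A × Δh = 1.3 × 10^-5 × 9.2 × 10^6 × 11.3 = 1351 m³
Ratio = ΔV_u / ΔV_c = Sy / S = 0.24 / 1.3 × 10^-5 = 18460

ΔV_u / ΔV_c ≈ 18500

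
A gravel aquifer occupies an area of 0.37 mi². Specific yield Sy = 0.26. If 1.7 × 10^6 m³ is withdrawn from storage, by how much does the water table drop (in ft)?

A = 0.37 mi² = 9.583 × 10^5 m²
Δh = ΔV / (Sy × A) = 1.7 × 10^6 m³ / (0.26 × 9.583 × 10^5 m²) = 6.823 m
Δh = 6.823 m = 22.39 ft

Δh ≈ 22.4 ft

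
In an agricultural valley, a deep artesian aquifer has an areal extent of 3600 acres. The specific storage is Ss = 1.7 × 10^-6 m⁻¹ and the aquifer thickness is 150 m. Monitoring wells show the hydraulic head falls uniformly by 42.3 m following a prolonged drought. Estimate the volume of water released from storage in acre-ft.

S = Ss × b = 1.7 × 10^-6 m⁻¹ × 150 m = 2.55 × 10^-4
A = 3600 acres = 1.457 × 10^7 m²
ΔV = S × A × Δh = 2.55 × 10^-4 × 1.457 × 10^7 m² × 42.3 m = 1.571 × 10^5 m³
ΔV = 1.571 × 10^5 m³ = 127.4 acre-ft

ΔV ≈ 127 acre-ft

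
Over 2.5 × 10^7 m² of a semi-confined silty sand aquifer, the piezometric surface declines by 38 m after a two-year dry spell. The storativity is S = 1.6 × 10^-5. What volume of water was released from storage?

ΔV = S × A × Δh = 1.6 × 10^-5 × 2.5 × 10^7 m² × 38 m = 15200 m³

ΔV ≈ 15200 m³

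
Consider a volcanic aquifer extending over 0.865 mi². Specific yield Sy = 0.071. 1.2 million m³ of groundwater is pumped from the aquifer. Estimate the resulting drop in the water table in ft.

A = 0.865 mi² = 2.24 × 10^6 m²
ΔV = 1.2 million m³ = 1.2 × 10^6 m³
Δh = ΔV / (Sy × A) = 1.2 × 10^6 m³ / (0.071 × 2.24 × 10^6 m²) = 7.544 m
Δh = 7.544 m = 24.75 ft

Δh ≈ 24.8 ft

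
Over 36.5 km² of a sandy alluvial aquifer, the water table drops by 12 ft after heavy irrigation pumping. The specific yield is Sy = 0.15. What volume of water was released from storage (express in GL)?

A = 36.5 km² = 3.65 × 10^7 m²
Δh = 12 ft = 3.658 m
ΔV = Sy × A × Δh = 0.15 × 3.65 × 10^7 m² × 3.658 m = 2.003 × 10^7 m³
ΔV = 2.003 × 10^7 m³ = 20.03 GL

ΔV ≈ 20 GL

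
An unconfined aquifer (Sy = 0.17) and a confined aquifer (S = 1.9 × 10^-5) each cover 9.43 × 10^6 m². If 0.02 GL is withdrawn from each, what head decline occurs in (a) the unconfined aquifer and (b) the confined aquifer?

Δh_u ≈ 0.0125 m; Δh_c ≈ 112 m

ΔV = 0.02 GL = 20000 m³
Unconfined: Δh_u = ΔV/(Sy·A) = 20000/(0.17 × 9.43 × 10^6) = 0.01248 m
Confined: Δh_c = ΔV/(S·A) = 20000/(1.9 × 10^-5 × 9.43 × 10^6) = 111.6 m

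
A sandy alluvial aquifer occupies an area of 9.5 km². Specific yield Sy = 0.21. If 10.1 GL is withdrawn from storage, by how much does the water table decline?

A = 9.5 km² = 9.5 × 10^6 m²
ΔV = 10.1 GL = 1.01 × 10^7 m³
Δh = ΔV / (Sy × A) = 1.01 × 10^7 m³ / (0.21 × 9.5 × 10^6 m²) = 5.063 m

Δh ≈ 5.06 m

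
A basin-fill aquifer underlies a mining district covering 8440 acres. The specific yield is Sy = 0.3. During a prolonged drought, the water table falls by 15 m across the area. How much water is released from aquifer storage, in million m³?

ΔV ≈ 154 million m³

A = 8440 acres = 3.416 × 10^7 m²
ΔV = Sy × A × Δh = 0.3 × 3.416 × 10^7 m² × 15 m = 1.537 × 10^8 m³
ΔV = 1.537 × 10^8 m³ = 153.7 million m³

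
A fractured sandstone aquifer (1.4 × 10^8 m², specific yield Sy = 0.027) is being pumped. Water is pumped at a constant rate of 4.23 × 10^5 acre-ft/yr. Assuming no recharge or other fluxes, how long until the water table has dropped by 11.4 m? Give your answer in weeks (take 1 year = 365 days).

ΔV = Sy × A × Δh = 0.027 × 1.4 × 10^8 × 11.4 = 4.309 × 10^7 m³
Q = 4.23 × 10^5 acre-ft/yr = 1.429 × 10^6 m³/d
t = ΔV / Q = 4.309 × 10^7 m³ / 1.429 × 10^6 m³/d = 30.15 d
t = 30.15 d ≈ 4.306 weeks

t ≈ 4.31 weeks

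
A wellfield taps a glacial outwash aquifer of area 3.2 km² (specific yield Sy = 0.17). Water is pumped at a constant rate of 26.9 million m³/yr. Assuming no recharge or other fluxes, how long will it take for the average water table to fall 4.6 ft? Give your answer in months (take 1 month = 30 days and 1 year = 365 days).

A = 3.2 km² = 3.2 × 10^6 m²
Δh = 4.6 ft = 1.402 m
ΔV = Sy × A × Δh = 0.17 × 3.2 × 10^6 × 1.402 = 7.627 × 10^5 m³
Q = 26.9 million m³/yr = 73700 m³/d
t = ΔV / Q = 7.627 × 10^5 m³ / 73700 m³/d = 10.35 d
t = 10.35 d ≈ 0.345 months

t ≈ 0.345 months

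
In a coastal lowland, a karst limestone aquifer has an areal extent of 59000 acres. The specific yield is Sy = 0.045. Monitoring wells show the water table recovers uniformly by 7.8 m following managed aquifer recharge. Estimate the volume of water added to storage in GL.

A = 59000 acres = 2.388 × 10^8 m²
ΔV = Sy × A × Δh = 0.045 × 2.388 × 10^8 m² × 7.8 m = 8.381 × 10^7 m³
ΔV = 8.381 × 10^7 m³ = 83.81 GL

ΔV ≈ 83.8 GL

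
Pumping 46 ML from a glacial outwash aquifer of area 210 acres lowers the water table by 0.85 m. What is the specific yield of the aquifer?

Sy ≈ 0.064

A = 210 acres = 8.498 × 10^5 m²
ΔV = 46 ML = 46000 m³
Sy = ΔV / (A × Δh) = 46000 m³ / (8.498 × 10^5 m² × 0.85 m) = 0.06368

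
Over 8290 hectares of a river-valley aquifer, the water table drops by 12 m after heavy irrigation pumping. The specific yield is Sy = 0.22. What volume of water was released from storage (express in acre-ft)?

A = 8290 hectares = 8.29 × 10^7 m²
ΔV = Sy × A × Δh = 0.22 × 8.29 × 10^7 m² × 12 m = 2.189 × 10^8 m³
ΔV = 2.189 × 10^8 m³ = 1.774 × 10^5 acre-ft

ΔV ≈ 1.77 × 10^5 acre-ft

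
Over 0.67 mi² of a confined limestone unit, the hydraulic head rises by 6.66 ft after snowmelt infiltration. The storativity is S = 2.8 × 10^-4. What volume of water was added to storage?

ΔV ≈ 986 m³

A = 0.67 mi² = 1.735 × 10^6 m²
Δh = 6.66 ft = 2.03 m
ΔV = S × A × Δh = 2.8 × 10^-4 × 1.735 × 10^6 m² × 2.03 m = 986.3 m³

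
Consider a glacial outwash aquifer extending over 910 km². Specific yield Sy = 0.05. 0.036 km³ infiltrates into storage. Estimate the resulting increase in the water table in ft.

A = 910 km² = 9.1 × 10^8 m²
ΔV = 0.036 km³ = 3.6 × 10^7 m³
Δh = ΔV / (Sy × A) = 3.6 × 10^7 m³ / (0.05 × 9.1 × 10^8 m²) = 0.7912 m
Δh = 0.7912 m = 2.596 ft

Δh ≈ 2.6 ft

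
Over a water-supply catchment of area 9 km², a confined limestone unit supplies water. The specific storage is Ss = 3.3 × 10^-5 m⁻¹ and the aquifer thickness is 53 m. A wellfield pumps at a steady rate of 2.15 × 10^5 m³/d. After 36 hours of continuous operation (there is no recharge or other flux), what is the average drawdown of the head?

Δh ≈ 20.5 m

S = Ss × b = 3.3 × 10^-5 m⁻¹ × 53 m = 1.749 × 10^-3
A = 9 km² = 9 × 10^6 m²
t = 36 hours = 1.5 d
ΔV = Q × t = 2.15 × 10^5 m³/d × 1.5 d = 3.225 × 10^5 m³
Δh = ΔV / (S × A) = 3.225 × 10^5 / (0.001749 × 9 × 10^6) = 20.49 m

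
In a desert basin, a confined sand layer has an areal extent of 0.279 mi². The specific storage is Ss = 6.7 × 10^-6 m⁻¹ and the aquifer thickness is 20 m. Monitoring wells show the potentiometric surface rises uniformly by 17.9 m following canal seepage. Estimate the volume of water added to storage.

S = Ss × b = 6.7 × 10^-6 m⁻¹ × 20 m = 1.34 × 10^-4
A = 0.279 mi² = 7.226 × 10^5 m²
ΔV = S × A × Δh = 1.34 × 10^-4 × 7.226 × 10^5 m² × 17.9 m = 1733 m³

ΔV ≈ 1730 m³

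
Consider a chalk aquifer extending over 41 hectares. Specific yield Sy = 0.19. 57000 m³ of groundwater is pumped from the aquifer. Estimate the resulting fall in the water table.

A = 41 hectares = 4.1 × 10^5 m²
Δh = ΔV / (Sy × A) = 57000 m³ / (0.19 × 4.1 × 10^5 m²) = 0.7317 m

Δh ≈ 0.732 m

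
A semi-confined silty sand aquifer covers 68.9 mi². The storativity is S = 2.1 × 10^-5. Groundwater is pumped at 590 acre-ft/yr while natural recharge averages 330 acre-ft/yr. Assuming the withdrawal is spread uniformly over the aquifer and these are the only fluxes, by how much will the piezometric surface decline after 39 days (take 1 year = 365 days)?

Δh ≈ 9.14 m

A = 68.9 mi² = 1.785 × 10^8 m²
Net abstraction = 590 − 330 = 260 acre-ft/yr
Q_net = 260 acre-ft/yr = 878.6 m³/d
ΔV = Q × t = 878.6 m³/d × 39 d = 34270 m³
Δh = ΔV / (S × A) = 34270 / (2.1 × 10^-5 × 1.785 × 10^8) = 9.144 m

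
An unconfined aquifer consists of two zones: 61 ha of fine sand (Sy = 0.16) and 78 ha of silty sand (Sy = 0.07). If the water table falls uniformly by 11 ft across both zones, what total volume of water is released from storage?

ΔV ≈ 5.1 × 10^5 m³

A₁ = 61 ha = 6.1 × 10^5 m²; A₂ = 78 ha = 7.8 × 10^5 m²
Δh = 11 ft = 3.353 m
ΔV₁ = 0.16 × 6.1 × 10^5 × 3.353 = 3.272 × 10^5 m³
ΔV₂ = 0.07 × 7.8 × 10^5 × 3.353 = 1.831 × 10^5 m³
ΔV = ΔV₁ + ΔV₂ = 5.103 × 10^5 m³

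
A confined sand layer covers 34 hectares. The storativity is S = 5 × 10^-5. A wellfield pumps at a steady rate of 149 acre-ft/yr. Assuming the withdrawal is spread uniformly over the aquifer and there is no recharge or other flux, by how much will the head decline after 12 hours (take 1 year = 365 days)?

Δh ≈ 14.8 m

A = 34 hectares = 3.4 × 10^5 m²
Q = 149 acre-ft/yr = 503.5 m³/d
t = 12 hours = 0.5 d
ΔV = Q × t = 503.5 m³/d × 0.5 d = 251.8 m³
Δh = ΔV / (S × A) = 251.8 / (5 × 10^-5 × 3.4 × 10^5) = 14.81 m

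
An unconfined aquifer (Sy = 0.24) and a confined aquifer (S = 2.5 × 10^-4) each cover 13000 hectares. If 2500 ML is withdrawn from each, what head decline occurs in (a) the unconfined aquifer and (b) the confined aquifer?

A = 13000 hectares = 1.3 × 10^8 m²
ΔV = 2500 ML = 2.5 × 10^6 m³
Unconfined: Δh_u = ΔV/(Sy·A) = 2.5 × 10^6/(0.24 × 1.3 × 10^8) = 0.08013 m
Confined: Δh_c = ΔV/(S·A) = 2.5 × 10^6/(2.5 × 10^-4 × 1.3 × 10^8) = 76.92 m

Δh_u ≈ 0.0801 m; Δh_c ≈ 76.9 m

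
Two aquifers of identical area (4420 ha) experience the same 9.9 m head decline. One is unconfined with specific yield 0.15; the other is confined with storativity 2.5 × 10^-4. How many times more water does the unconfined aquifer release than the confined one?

A = 4420 ha = 4.42 × 10^7 m²
Unconfined: ΔV_u = Sy × A × Δh = 0.15 × 4.42 × 10^7 × 9.9 = 6.564 × 10^7 m³
Confined: ΔV_c = S × A × Δh = 2.5 × 10^-4 × 4.42 × 10^7 × 9.9 = 1.094 × 10^5 m³
Ratio = ΔV_u / ΔV_c = Sy / S = 0.15 / 2.5 × 10^-4 = 600

ΔV_u / ΔV_c ≈ 600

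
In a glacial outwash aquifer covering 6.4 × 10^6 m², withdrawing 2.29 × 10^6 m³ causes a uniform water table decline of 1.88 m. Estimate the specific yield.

Sy ≈ 0.19

Sy = ΔV / (A × Δh) = 2.29 × 10^6 m³ / (6.4 × 10^6 m² × 1.88 m) = 0.1903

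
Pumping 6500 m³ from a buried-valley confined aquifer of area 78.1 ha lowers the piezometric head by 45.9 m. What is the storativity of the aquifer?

A = 78.1 ha = 7.81 × 10^5 m²
S = ΔV / (A × Δh) = 6500 m³ / (7.81 × 10^5 m² × 45.9 m) = 1.813 × 10^-4

S ≈ 1.8 × 10^-4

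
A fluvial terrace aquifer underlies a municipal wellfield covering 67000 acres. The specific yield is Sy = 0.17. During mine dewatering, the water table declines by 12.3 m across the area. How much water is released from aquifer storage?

A = 67000 acres = 2.711 × 10^8 m²
ΔV = Sy × A × Δh = 0.17 × 2.711 × 10^8 m² × 12.3 m = 5.67 × 10^8 m³

ΔV ≈ 5.67 × 10^8 m³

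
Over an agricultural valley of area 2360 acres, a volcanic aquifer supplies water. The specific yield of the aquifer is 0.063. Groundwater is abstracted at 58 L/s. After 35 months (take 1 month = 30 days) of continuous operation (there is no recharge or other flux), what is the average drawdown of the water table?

Δh ≈ 8.75 m

A = 2360 acres = 9.551 × 10^6 m²
Q = 58 L/s = 5011 m³/d
t = 35 months = 1050 d
ΔV = Q × t = 5011 m³/d × 1050 d = 5.262 × 10^6 m³
Δh = ΔV / (Sy × A) = 5.262 × 10^6 / (0.063 × 9.551 × 10^6) = 8.745 m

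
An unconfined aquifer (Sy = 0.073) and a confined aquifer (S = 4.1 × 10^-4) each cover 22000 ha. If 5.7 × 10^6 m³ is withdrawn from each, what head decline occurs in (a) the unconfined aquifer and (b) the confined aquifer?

Δh_u ≈ 0.355 m; Δh_c ≈ 63.2 m

A = 22000 ha = 2.2 × 10^8 m²
Unconfined: Δh_u = ΔV/(Sy·A) = 5.7 × 10^6/(0.073 × 2.2 × 10^8) = 0.3549 m
Confined: Δh_c = ΔV/(S·A) = 5.7 × 10^6/(4.1 × 10^-4 × 2.2 × 10^8) = 63.19 m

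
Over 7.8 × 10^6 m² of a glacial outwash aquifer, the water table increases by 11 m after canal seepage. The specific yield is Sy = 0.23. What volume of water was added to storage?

ΔV = Sy × A × Δh = 0.23 × 7.8 × 10^6 m² × 11 m = 1.973 × 10^7 m³

ΔV ≈ 1.97 × 10^7 m³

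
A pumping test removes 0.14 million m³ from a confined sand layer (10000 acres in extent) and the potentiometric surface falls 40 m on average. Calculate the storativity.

A = 10000 acres = 4.047 × 10^7 m²
ΔV = 0.14 million m³ = 1.4 × 10^5 m³
S = ΔV / (A × Δh) = 1.4 × 10^5 m³ / (4.047 × 10^7 m² × 40 m) = 8.649 × 10^-5

S ≈ 8.6 × 10^-5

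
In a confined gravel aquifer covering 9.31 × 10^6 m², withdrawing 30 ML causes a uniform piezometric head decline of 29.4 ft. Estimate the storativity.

Δh = 29.4 ft = 8.961 m
ΔV = 30 ML = 30000 m³
S = ΔV / (A × Δh) = 30000 m³ / (9.31 × 10^6 m² × 8.961 m) = 3.596 × 10^-4

S ≈ 3.6 × 10^-4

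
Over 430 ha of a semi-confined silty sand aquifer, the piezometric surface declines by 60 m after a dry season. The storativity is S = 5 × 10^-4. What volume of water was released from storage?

A = 430 ha = 4.3 × 10^6 m²
ΔV = S × A × Δh = 5 × 10^-4 × 4.3 × 10^6 m² × 60 m = 1.29 × 10^5 m³

ΔV ≈ 1.29 × 10^5 m³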